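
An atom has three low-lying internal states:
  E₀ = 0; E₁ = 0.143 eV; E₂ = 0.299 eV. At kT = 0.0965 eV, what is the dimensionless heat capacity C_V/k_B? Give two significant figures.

0.59

Eᵢ/kT = 0, 1.482, 3.098.
Z = Σ e^(−Eᵢ/kT) = e^(−0) + e^(−1.482) + e^(−3.098) = 1.000 + 0.2272 + 0.04514 = 1.272.
⟨E⟩ = 0.03615 eV, ⟨E²⟩ = 0.006825 eV².
C_V/k_B = (⟨E²⟩ − ⟨E⟩²)/(kT)² = (0.006825 − 0.001307)/0.009312 = 0.59.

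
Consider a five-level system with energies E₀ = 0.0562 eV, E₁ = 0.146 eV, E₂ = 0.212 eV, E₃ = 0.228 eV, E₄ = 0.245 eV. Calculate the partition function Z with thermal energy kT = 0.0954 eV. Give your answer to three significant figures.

Z = 1.05

Eᵢ/kT = 0.58910, 1.5304, 2.2222, 2.3899, 2.5681.
Z = Σ e^(−Eᵢ/kT) = e^(−0.58910) + e^(−1.5304) + e^(−2.2222) + e^(−2.3899) + e^(−2.5681) = 0.55483 + 0.21645 + 0.10837 + 0.091639 + 0.076681 = 1.0480.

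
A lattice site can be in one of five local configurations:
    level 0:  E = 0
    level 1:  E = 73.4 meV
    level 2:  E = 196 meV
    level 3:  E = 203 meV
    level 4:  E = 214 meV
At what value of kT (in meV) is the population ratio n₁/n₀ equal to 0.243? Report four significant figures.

51.88 meV

n₁/n₀ = exp[−(E₁−E₀)/kT] = 0.243.
⇒ (E₁−E₀)/kT = ln(1/0.243) = ln(4.11523) = 1.41469.
kT = 73.4 meV / 1.41469 = 51.88 meV.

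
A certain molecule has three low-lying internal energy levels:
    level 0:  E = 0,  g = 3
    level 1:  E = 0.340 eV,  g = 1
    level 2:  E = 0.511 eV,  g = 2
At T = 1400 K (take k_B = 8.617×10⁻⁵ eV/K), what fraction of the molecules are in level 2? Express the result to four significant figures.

0.009369

k_BT = 8.617×10⁻⁵ × 1400 K = 0.120638 eV.
Eᵢ/kT = 0, 2.81835, 4.23581.
Z = Σ gᵢe^(−Eᵢ/kT) = 3·e^(−0) + 1·e^(−2.81835) + 2·e^(−4.23581) = 3.00000 + 0.0597044 + 0.0289362 = 3.08864.
P₂ = g₂ e^(−E₂/kT) / Z = 0.0289362/3.08864 = 0.009369.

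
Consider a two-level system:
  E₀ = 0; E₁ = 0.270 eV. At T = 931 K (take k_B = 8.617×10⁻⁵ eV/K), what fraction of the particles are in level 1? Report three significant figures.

0.0334

k_BT = 8.617×10⁻⁵ × 931 K = 0.080224 eV.
Eᵢ/kT = 0, 3.3656.
Z = Σ e^(−Eᵢ/kT) = e^(−0) + e^(−3.3656) = 1.0000 + 0.034541 = 1.0345.
P₁ = e^(−E₁/kT) / Z = 0.034541/1.0345 = 0.0334.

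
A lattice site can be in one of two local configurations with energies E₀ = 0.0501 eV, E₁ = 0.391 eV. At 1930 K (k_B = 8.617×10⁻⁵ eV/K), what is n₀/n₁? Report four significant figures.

7.766

k_BT = 8.617×10⁻⁵ × 1930 K = 0.166308 eV.
n₀/n₁ = exp[−(E₀−E₁)/kT] = exp(−(-0.3409 eV)/(0.166308 eV)) = exp(2.04981) = 7.766.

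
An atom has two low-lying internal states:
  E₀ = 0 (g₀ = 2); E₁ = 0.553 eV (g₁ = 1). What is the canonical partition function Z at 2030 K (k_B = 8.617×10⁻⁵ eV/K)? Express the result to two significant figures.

Z = 2.0

k_BT = 8.617×10⁻⁵ × 2030 K = 0.1749 eV.
Eᵢ/kT = 0, 3.162.
Z = Σ gᵢe^(−Eᵢ/kT) = 2·e^(−0) + 1·e^(−3.162) = 2.000 + 0.04234 = 2.042.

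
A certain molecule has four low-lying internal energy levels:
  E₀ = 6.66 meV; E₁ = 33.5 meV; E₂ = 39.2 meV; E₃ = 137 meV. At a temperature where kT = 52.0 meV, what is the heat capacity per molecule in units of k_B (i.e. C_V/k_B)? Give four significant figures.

Eᵢ/kT = 0.128077, 0.644231, 0.753846, 2.63462.
Z = Σ e^(−Eᵢ/kT) = e^(−0.128077) + e^(−0.644231) + e^(−0.753846) + e^(−2.63462) = 0.879786 + 0.525066 + 0.470553 + 0.0717462 = 1.94715.
⟨E⟩ = 26.5639 meV, ⟨E²⟩ = 1385.59 meV².
C_V/k_B = (⟨E²⟩ − ⟨E⟩²)/(kT)² = (1385.59 − 705.641)/2704.00 = 0.2515.

0.2515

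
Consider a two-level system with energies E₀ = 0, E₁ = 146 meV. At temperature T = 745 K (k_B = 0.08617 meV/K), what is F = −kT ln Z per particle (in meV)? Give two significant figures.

k_BT = 0.08617 × 745 K = 64.20 meV.
Eᵢ/kT = 0, 2.274.
Z = Σ e^(−Eᵢ/kT) = e^(−0) + e^(−2.274) = 1.000 + 0.1029 = 1.103.
F = −kT ln Z = −64.20 × ln(1.103) = −64.20 × 0.09803 = -6.3 meV.

-6.3 meV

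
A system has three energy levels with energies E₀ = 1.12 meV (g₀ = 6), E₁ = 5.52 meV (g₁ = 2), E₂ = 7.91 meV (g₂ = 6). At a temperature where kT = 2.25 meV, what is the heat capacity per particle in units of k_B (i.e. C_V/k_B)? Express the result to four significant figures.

Eᵢ/kT = 0.497778, 2.45333, 3.51556.
Z = Σ gᵢe^(−Eᵢ/kT) = 6·e^(−0.497778) + 2·e^(−2.45333) + 6·e^(−3.51556) = 3.64728 + 0.172013 + 0.178387 = 3.99768.
⟨E⟩ = 1.61231 meV, ⟨E²⟩ = 5.24749 meV².
C_V/k_B = (⟨E²⟩ − ⟨E⟩²)/(kT)² = (5.24749 − 2.59954)/5.06250 = 0.5231.

0.5231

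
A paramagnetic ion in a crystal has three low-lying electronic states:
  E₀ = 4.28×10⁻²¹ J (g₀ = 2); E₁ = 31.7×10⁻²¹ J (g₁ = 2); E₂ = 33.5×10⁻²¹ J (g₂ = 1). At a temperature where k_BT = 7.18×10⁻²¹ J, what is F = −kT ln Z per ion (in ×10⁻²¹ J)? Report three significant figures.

-0.912 ×10⁻²¹ J

Eᵢ/kT = 0.59610, 4.4150, 4.6657.
Z = Σ gᵢe^(−Eᵢ/kT) = 2·e^(−0.59610) + 2·e^(−4.4150) + 1·e^(−4.6657) = 1.1019 + 0.024189 + 0.0094127 = 1.1355.
F = −kT ln Z = −7.18 × ln(1.1355) = −7.18 × 0.12707 = -0.912 ×10⁻²¹ J.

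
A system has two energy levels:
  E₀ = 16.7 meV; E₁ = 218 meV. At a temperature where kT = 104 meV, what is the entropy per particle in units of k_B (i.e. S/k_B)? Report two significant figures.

Eᵢ/kT = 0.1606, 2.096.
Z = Σ e^(−Eᵢ/kT) = e^(−0.1606) + e^(−2.096) = 0.8516 + 0.1229 = 0.9745.
⟨E⟩ = Σ EᵢPᵢ = 42.09 meV.
S/k_B = ln Z + ⟨E⟩/kT = ln(0.9745) + 42.09/104 = -0.02583 + 0.4047 = 0.38.

0.38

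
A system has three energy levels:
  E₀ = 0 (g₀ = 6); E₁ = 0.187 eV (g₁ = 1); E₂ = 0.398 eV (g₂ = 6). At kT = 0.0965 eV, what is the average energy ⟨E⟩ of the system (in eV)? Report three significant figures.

Eᵢ/kT = 0, 1.9378, 4.1244.
Z = Σ gᵢe^(−Eᵢ/kT) = 6·e^(−0) + 1·e^(−1.9378) + 6·e^(−4.1244) = 6.0000 + 0.14402 + 0.097039 = 6.2411.
⟨E⟩ = Σ Eᵢ gᵢe^(−Eᵢ/kT) / Z = (0·6.0000 + 0.187·0.14402 + 0.398·0.097039) / 6.2411 = 0.0105 eV.

0.0105 eV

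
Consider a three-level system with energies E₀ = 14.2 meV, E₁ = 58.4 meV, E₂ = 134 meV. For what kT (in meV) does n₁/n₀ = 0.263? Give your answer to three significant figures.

33.1 meV

n₁/n₀ = exp[−(E₁−E₀)/kT] = 0.263.
⇒ (E₁−E₀)/kT = ln(1/0.263) = ln(3.8023) = 1.3356.
kT = 44.2 meV / 1.3356 = 33.1 meV.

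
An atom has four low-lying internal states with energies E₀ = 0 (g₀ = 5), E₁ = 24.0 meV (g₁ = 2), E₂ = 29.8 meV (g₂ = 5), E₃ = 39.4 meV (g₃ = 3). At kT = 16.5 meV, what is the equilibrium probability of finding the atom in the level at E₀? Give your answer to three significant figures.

0.762

Eᵢ/kT = 0, 1.4545, 1.8061, 2.3879.
Z = Σ gᵢe^(−Eᵢ/kT) = 5·e^(−0) + 2·e^(−1.4545) + 5·e^(−1.8061) + 3·e^(−2.3879) = 5.0000 + 0.46703 + 0.82147 + 0.27547 = 6.5640.
P₀ = g₀ e^(−E₀/kT) / Z = 5.0000/6.5640 = 0.762.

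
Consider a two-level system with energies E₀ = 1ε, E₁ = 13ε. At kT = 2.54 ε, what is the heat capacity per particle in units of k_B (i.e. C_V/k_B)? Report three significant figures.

Eᵢ/kT = 0.39370, 5.1181.
Z = Σ e^(−Eᵢ/kT) = e^(−0.39370) + e^(−5.1181) = 0.67456 + 0.0059874 = 0.68055.
⟨E⟩ = 1.1056 ε, ⟨E²⟩ = 2.4780 ε².
C_V/k_B = (⟨E²⟩ − ⟨E⟩²)/(kT)² = (2.4780 − 1.2224)/6.4516 = 0.195.

0.195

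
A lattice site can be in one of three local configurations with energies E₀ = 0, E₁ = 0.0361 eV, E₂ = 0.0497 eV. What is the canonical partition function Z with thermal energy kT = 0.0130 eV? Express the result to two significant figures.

Eᵢ/kT = 0, 2.777, 3.823.
Z = Σ e^(−Eᵢ/kT) = e^(−0) + e^(−2.777) + e^(−3.823) = 1.000 + 0.06222 + 0.02186 = 1.084.

Z = 1.1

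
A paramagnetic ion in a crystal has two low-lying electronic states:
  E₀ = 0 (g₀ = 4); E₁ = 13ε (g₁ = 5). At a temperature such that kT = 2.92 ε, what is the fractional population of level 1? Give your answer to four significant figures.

0.01436

Eᵢ/kT = 0, 4.45205.
Z = Σ gᵢe^(−Eᵢ/kT) = 4·e^(−0) + 5·e^(−4.45205) = 4.00000 + 0.0582733 = 4.05827.
P₁ = g₁ e^(−E₁/kT) / Z = 0.0582733/4.05827 = 0.01436.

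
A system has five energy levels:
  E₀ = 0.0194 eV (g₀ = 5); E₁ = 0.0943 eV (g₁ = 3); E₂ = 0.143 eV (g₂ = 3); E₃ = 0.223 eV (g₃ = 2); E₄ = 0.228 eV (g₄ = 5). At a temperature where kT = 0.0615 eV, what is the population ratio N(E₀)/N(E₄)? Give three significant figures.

29.7

n₀/n₄ = (g₀/g₄) exp[−(E₀−E₄)/kT] = (5/5) × exp(−(-0.2086 eV)/(0.0615 eV)) = (5/5) × exp(3.3919) = 29.7.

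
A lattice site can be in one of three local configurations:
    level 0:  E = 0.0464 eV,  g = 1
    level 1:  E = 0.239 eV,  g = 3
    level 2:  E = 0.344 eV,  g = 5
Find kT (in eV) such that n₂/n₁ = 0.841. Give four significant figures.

n₂/n₁ = (g₂/g₁) exp[−(E₂−E₁)/kT] = 0.841.
⇒ (E₂−E₁)/kT = ln((5/3)/0.841) = ln(1.98177) = 0.683990.
kT = 0.105 eV / 0.683990 = 0.1535 eV.

0.1535 eV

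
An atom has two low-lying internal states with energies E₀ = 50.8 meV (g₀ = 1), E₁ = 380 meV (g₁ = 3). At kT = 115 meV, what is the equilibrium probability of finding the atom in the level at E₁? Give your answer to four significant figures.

Eᵢ/kT = 0.441739, 3.30435.
Z = Σ gᵢe^(−Eᵢ/kT) = 1·e^(−0.441739) + 3·e^(−3.30435) = 0.642917 + 0.110169 = 0.753086.
P₁ = g₁ e^(−E₁/kT) / Z = 0.110169/0.753086 = 0.1463.

0.1463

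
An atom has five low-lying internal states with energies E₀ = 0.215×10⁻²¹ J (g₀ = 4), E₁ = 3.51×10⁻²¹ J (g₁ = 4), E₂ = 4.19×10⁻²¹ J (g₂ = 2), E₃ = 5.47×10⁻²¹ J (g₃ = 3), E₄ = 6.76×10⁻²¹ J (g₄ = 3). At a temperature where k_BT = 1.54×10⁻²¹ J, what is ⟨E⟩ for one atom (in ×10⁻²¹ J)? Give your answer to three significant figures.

Eᵢ/kT = 0.13961, 2.2792, 2.7208, 3.5519, 4.3896.
Z = Σ gᵢe^(−Eᵢ/kT) = 4·e^(−0.13961) + 4·e^(−2.2792) + 2·e^(−2.7208) + 3·e^(−3.5519) + 3·e^(−4.3896) = 3.4788 + 0.40946 + 0.13164 + 0.086010 + 0.037217 = 4.1431.
⟨E⟩ = Σ Eᵢ gᵢe^(−Eᵢ/kT) / Z = (0.215·3.4788 + 3.51·0.40946 + 4.19·0.13164 + 5.47·0.086010 + 6.76·0.037217) / 4.1431 = 0.835 ×10⁻²¹ J.

0.835 ×10⁻²¹ J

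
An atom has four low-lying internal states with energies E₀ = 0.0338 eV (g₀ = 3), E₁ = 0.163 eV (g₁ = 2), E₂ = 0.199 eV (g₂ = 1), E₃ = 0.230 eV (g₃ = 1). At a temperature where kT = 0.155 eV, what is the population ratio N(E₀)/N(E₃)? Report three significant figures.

10.6

n₀/n₃ = (g₀/g₃) exp[−(E₀−E₃)/kT] = (3/1) × exp(−(-0.1962 eV)/(0.155 eV)) = (3/1) × exp(1.2658) = 10.6.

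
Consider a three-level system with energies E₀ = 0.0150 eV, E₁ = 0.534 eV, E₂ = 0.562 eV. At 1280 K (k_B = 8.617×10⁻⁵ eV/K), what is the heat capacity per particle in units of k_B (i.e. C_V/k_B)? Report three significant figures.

k_BT = 8.617×10⁻⁵ × 1280 K = 0.11030 eV.
Eᵢ/kT = 0.13599, 4.8413, 5.0952.
Z = Σ e^(−Eᵢ/kT) = e^(−0.13599) + e^(−4.8413) + e^(−5.0952) = 0.87285 + 0.0078968 + 0.0061261 = 0.88687.
⟨E⟩ = 0.023400 eV, ⟨E²⟩ = 0.0049422 eV².
C_V/k_B = (⟨E²⟩ − ⟨E⟩²)/(kT)² = (0.0049422 − 0.00054756)/0.012166 = 0.361.

0.361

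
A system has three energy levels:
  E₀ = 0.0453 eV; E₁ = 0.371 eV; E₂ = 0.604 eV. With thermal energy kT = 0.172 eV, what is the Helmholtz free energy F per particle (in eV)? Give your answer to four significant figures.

0.01547 eV

Eᵢ/kT = 0.263372, 2.15698, 3.51163.
Z = Σ e^(−Eᵢ/kT) = e^(−0.263372) + e^(−2.15698) + e^(−3.51163) = 0.768456 + 0.115674 + 0.0298482 = 0.913978.
F = −kT ln Z = −0.172 × ln(0.913978) = −0.172 × -0.0899488 = 0.01547 eV.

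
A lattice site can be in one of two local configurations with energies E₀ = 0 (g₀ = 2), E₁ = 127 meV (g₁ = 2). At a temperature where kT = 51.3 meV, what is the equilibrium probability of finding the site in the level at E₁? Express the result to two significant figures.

Eᵢ/kT = 0, 2.476.
Z = Σ gᵢe^(−Eᵢ/kT) = 2·e^(−0) + 2·e^(−2.476) = 2.000 + 0.1682 = 2.168.
P₁ = g₁ e^(−E₁/kT) / Z = 0.1682/2.168 = 0.078.

0.078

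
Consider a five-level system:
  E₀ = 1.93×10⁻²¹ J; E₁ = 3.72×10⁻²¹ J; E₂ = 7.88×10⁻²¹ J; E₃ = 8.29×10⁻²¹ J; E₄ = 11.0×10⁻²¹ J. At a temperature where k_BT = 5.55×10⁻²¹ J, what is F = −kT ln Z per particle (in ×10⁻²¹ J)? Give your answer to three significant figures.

Eᵢ/kT = 0.34775, 0.67027, 1.4198, 1.4937, 1.9820.
Z = Σ e^(−Eᵢ/kT) = e^(−0.34775) + e^(−0.67027) + e^(−1.4198) + e^(−1.4937) + e^(−1.9820) = 0.70628 + 0.51157 + 0.24176 + 0.22454 + 0.13779 = 1.8219.
F = −kT ln Z = −5.55 × ln(1.8219) = −5.55 × 0.59988 = -3.33 ×10⁻²¹ J.

-3.33 ×10⁻²¹ J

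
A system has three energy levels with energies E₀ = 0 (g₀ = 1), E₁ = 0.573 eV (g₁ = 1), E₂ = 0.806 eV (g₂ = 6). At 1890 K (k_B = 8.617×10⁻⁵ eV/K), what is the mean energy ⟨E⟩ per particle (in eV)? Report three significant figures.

k_BT = 8.617×10⁻⁵ × 1890 K = 0.16286 eV.
Eᵢ/kT = 0, 3.5184, 4.9490.
Z = Σ gᵢe^(−Eᵢ/kT) = 1·e^(−0) + 1·e^(−3.5184) + 6·e^(−4.9490) = 1.0000 + 0.029647 + 0.042543 = 1.0722.
⟨E⟩ = Σ Eᵢ gᵢe^(−Eᵢ/kT) / Z = (0·1.0000 + 0.573·0.029647 + 0.806·0.042543) / 1.0722 = 0.0478 eV.

0.0478 eV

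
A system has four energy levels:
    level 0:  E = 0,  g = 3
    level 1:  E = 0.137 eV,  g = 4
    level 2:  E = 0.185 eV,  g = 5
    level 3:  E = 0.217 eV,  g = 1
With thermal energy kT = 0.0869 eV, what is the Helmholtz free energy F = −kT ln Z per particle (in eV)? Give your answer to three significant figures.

-0.131 eV

Eᵢ/kT = 0, 1.5765, 2.1289, 2.4971.
Z = Σ gᵢe^(−Eᵢ/kT) = 3·e^(−0) + 4·e^(−1.5765) + 5·e^(−2.1289) + 1·e^(−2.4971) = 3.0000 + 0.82679 + 0.59484 + 0.082323 = 4.5040.
F = −kT ln Z = −0.0869 × ln(4.5040) = −0.0869 × 1.5050 = -0.131 eV.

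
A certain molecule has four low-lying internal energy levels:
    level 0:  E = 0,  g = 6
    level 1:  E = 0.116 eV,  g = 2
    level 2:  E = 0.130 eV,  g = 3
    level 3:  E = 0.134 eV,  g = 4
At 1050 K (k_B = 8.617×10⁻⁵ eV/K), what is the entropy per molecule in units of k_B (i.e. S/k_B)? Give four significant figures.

k_BT = 8.617×10⁻⁵ × 1050 K = 0.0904785 eV.
Eᵢ/kT = 0, 1.28207, 1.43681, 1.48101.
Z = Σ gᵢe^(−Eᵢ/kT) = 6·e^(−0) + 2·e^(−1.28207) + 3·e^(−1.43681) + 4·e^(−1.48101) = 6.00000 + 0.554925 + 0.713054 + 0.909632 = 8.17761.
⟨E⟩ = Σ EᵢPᵢ = 0.0341125 eV.
S/k_B = ln Z + ⟨E⟩/kT = ln(8.17761) + 0.0341125/0.0904785 = 2.10140 + 0.377023 = 2.478.

2.478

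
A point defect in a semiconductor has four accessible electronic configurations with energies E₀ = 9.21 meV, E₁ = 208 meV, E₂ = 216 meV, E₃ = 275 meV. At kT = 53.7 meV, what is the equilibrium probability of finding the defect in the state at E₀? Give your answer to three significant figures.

Eᵢ/kT = 0.17151, 3.8734, 4.0223, 5.1210.
Z = Σ e^(−Eᵢ/kT) = e^(−0.17151) + e^(−3.8734) + e^(−4.0223) + e^(−5.1210) = 0.84239 + 0.020788 + 0.017912 + 0.0059700 = 0.88706.
P₀ = e^(−E₀/kT) / Z = 0.84239/0.88706 = 0.950.

0.950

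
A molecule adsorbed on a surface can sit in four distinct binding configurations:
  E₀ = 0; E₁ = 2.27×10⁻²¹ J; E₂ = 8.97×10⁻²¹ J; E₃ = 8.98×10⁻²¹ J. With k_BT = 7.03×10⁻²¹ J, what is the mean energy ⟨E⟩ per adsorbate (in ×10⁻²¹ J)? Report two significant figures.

2.9 ×10⁻²¹ J

Eᵢ/kT = 0, 0.3229, 1.276, 1.277.
Z = Σ e^(−Eᵢ/kT) = e^(−0) + e^(−0.3229) + e^(−1.276) + e^(−1.277) = 1.000 + 0.7240 + 0.2792 + 0.2789 = 2.282.
⟨E⟩ = Σ Eᵢ e^(−Eᵢ/kT) / Z = (0·1.000 + 2.27·0.7240 + 8.97·0.2792 + 8.98·0.2789) / 2.282 = 2.9 ×10⁻²¹ J.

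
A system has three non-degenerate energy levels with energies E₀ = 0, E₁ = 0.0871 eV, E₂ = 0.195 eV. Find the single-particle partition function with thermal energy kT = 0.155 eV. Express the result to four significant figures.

Z = 1.854

Eᵢ/kT = 0, 0.561935, 1.25806.
Z = Σ e^(−Eᵢ/kT) = e^(−0) + e^(−0.561935) + e^(−1.25806) = 1.00000 + 0.570105 + 0.284205 = 1.85431.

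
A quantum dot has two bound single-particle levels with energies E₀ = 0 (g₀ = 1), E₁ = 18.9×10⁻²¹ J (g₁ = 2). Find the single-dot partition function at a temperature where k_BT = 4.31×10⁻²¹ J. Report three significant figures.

Z = 1.02

Eᵢ/kT = 0, 4.3852.
Z = Σ gᵢe^(−Eᵢ/kT) = 1·e^(−0) + 2·e^(−4.3852) = 1.0000 + 0.024921 = 1.0249.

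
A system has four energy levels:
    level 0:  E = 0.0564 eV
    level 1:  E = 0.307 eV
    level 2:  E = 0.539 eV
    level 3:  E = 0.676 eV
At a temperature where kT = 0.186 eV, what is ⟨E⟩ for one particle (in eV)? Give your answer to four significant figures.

0.1464 eV

Eᵢ/kT = 0.303226, 1.65054, 2.89785, 3.63441.
Z = Σ e^(−Eᵢ/kT) = e^(−0.303226) + e^(−1.65054) + e^(−2.89785) + e^(−3.63441) = 0.738432 + 0.191946 + 0.0551416 + 0.0263995 = 1.01192.
⟨E⟩ = Σ Eᵢ e^(−Eᵢ/kT) / Z = (0.0564·0.738432 + 0.307·0.191946 + 0.539·0.0551416 + 0.676·0.0263995) / 1.01192 = 0.1464 eV.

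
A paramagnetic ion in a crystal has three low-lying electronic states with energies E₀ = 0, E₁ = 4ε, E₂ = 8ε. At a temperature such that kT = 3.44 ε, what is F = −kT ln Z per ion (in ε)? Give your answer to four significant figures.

Eᵢ/kT = 0, 1.16279, 2.32558.
Z = Σ e^(−Eᵢ/kT) = e^(−0) + e^(−1.16279) + e^(−2.32558) = 1.00000 + 0.312613 + 0.0977267 = 1.41034.
F = −kT ln Z = −3.44 × ln(1.41034) = −3.44 × 0.343831 = -1.183 ε.

-1.183 ε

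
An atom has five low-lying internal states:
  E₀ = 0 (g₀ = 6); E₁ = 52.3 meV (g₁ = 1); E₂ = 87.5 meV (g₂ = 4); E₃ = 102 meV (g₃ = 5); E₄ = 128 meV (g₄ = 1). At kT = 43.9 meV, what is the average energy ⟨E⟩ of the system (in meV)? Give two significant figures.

16 meV

Eᵢ/kT = 0, 1.191, 1.993, 2.323, 2.916.
Z = Σ gᵢe^(−Eᵢ/kT) = 6·e^(−0) + 1·e^(−1.191) + 4·e^(−1.993) + 5·e^(−2.323) + 1·e^(−2.916) = 6.000 + 0.3039 + 0.5451 + 0.4899 + 0.05415 = 7.393.
⟨E⟩ = Σ Eᵢ gᵢe^(−Eᵢ/kT) / Z = (0·6.000 + 52.3·0.3039 + 87.5·0.5451 + 102·0.4899 + 128·0.05415) / 7.393 = 16 meV.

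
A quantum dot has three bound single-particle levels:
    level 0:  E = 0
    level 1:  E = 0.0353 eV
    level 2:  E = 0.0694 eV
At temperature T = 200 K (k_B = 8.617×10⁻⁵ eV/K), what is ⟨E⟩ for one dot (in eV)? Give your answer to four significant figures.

0.005048 eV

k_BT = 8.617×10⁻⁵ × 200 K = 0.0172340 eV.
Eᵢ/kT = 0, 2.04828, 4.02692.
Z = Σ e^(−Eᵢ/kT) = e^(−0) + e^(−2.04828) + e^(−4.02692) = 1.00000 + 0.128957 + 0.0178292 = 1.14679.
⟨E⟩ = Σ Eᵢ e^(−Eᵢ/kT) / Z = (0·1.00000 + 0.0353·0.128957 + 0.0694·0.0178292) / 1.14679 = 0.005048 eV.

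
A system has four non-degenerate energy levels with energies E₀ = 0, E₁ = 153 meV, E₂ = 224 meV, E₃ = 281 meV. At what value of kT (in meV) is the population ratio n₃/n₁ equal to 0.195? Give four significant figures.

78.30 meV

n₃/n₁ = exp[−(E₃−E₁)/kT] = 0.195.
⇒ (E₃−E₁)/kT = ln(1/0.195) = ln(5.12821) = 1.63476.
kT = 128 meV / 1.63476 = 78.30 meV.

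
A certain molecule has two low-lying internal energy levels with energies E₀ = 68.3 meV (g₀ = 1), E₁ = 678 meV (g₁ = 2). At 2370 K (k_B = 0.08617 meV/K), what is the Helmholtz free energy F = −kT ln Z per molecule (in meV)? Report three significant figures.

48.6 meV

k_BT = 0.08617 × 2370 K = 204.22 meV.
Eᵢ/kT = 0.33444, 3.3199.
Z = Σ gᵢe^(−Eᵢ/kT) = 1·e^(−0.33444) + 2·e^(−3.3199) = 0.71574 + 0.072313 = 0.78805.
F = −kT ln Z = −204.22 × ln(0.78805) = −204.22 × -0.23819 = 48.6 meV.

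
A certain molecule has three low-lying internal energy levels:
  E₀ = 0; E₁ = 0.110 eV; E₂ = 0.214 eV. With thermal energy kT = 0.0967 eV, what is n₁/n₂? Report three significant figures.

n₁/n₂ = exp[−(E₁−E₂)/kT] = exp(−(-0.104 eV)/(0.0967 eV)) = exp(1.0755) = 2.93.

2.93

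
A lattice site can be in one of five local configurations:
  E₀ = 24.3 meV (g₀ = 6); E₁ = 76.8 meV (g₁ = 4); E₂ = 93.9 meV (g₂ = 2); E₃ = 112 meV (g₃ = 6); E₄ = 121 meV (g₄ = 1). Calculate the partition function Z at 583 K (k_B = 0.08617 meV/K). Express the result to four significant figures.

k_BT = 0.08617 × 583 K = 50.2371 meV.
Eᵢ/kT = 0.483706, 1.52875, 1.86914, 2.22943, 2.40858.
Z = Σ gᵢe^(−Eᵢ/kT) = 6·e^(−0.483706) + 4·e^(−1.52875) + 2·e^(−1.86914) + 6·e^(−2.22943) + 1·e^(−2.40858) = 3.69897 + 0.867226 + 0.308513 + 0.645538 + 0.0899429 = 5.61019.

Z = 5.610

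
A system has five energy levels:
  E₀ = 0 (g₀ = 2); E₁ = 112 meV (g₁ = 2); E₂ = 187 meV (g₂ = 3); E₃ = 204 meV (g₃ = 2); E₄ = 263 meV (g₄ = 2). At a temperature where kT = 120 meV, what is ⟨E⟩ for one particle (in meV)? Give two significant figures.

Eᵢ/kT = 0, 0.9333, 1.558, 1.700, 2.192.
Z = Σ gᵢe^(−Eᵢ/kT) = 2·e^(−0) + 2·e^(−0.9333) + 3·e^(−1.558) + 2·e^(−1.700) + 2·e^(−2.192) = 2.000 + 0.7865 + 0.6317 + 0.3654 + 0.2234 = 4.007.
⟨E⟩ = Σ Eᵢ gᵢe^(−Eᵢ/kT) / Z = (0·2.000 + 112·0.7865 + 187·0.6317 + 204·0.3654 + 263·0.2234) / 4.007 = 85 meV.

85 meV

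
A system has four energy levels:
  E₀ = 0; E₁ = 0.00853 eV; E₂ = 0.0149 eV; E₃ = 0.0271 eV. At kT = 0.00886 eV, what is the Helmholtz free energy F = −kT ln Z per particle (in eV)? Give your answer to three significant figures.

-0.00425 eV

Eᵢ/kT = 0, 0.96275, 1.6817, 3.0587.
Z = Σ e^(−Eᵢ/kT) = e^(−0) + e^(−0.96275) + e^(−1.6817) + e^(−3.0587) = 1.0000 + 0.38184 + 0.18606 + 0.046949 = 1.6148.
F = −kT ln Z = −0.00886 × ln(1.6148) = −0.00886 × 0.47921 = -0.00425 eV.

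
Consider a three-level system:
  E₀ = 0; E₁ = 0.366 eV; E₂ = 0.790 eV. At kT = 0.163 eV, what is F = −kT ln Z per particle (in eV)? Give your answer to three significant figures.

Eᵢ/kT = 0, 2.2454, 4.8466.
Z = Σ e^(−Eᵢ/kT) = e^(−0) + e^(−2.2454) + e^(−4.8466) = 1.0000 + 0.10589 + 0.0078550 = 1.1137.
F = −kT ln Z = −0.163 × ln(1.1137) = −0.163 × 0.10769 = -0.0176 eV.

-0.0176 eV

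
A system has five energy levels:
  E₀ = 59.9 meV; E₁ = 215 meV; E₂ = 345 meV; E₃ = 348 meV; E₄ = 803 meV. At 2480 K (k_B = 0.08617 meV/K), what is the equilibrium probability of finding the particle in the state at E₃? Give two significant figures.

0.13

k_BT = 0.08617 × 2480 K = 213.7 meV.
Eᵢ/kT = 0.2803, 1.006, 1.614, 1.628, 3.758.
Z = Σ e^(−Eᵢ/kT) = e^(−0.2803) + e^(−1.006) + e^(−1.614) + e^(−1.628) + e^(−3.758) = 0.7556 + 0.3657 + 0.1991 + 0.1963 + 0.02333 = 1.540.
P₃ = e^(−E₃/kT) / Z = 0.1963/1.540 = 0.13.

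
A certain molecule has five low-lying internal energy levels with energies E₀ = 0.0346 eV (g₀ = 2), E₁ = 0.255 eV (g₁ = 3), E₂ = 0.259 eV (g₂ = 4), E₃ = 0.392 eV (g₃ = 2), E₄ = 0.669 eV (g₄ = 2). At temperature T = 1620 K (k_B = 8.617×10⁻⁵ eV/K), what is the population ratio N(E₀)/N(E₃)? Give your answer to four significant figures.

12.94

k_BT = 8.617×10⁻⁵ × 1620 K = 0.139595 eV.
n₀/n₃ = (g₀/g₃) exp[−(E₀−E₃)/kT] = (2/2) × exp(−(-0.3574 eV)/(0.139595 eV)) = (2/2) × exp(2.56026) = 12.94.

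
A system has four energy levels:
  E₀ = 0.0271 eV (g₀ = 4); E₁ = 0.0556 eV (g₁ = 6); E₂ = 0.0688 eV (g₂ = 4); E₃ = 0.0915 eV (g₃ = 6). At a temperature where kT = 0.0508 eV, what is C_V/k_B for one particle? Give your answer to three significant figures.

Eᵢ/kT = 0.53346, 1.0945, 1.3543, 1.8012.
Z = Σ gᵢe^(−Eᵢ/kT) = 4·e^(−0.53346) + 6·e^(−1.0945) + 4·e^(−1.3543) + 6·e^(−1.8012) = 2.3463 + 2.0082 + 1.0325 + 0.99060 = 6.3776.
⟨E⟩ = 0.052828 eV, ⟨E²⟩ = 0.0033103 eV².
C_V/k_B = (⟨E²⟩ − ⟨E⟩²)/(kT)² = (0.0033103 − 0.0027908)/0.0025806 = 0.201.

0.201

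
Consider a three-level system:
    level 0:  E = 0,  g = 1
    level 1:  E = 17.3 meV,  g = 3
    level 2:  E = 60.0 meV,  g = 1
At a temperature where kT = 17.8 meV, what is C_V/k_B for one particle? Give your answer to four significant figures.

Eᵢ/kT = 0, 0.971910, 3.37079.
Z = Σ gᵢe^(−Eᵢ/kT) = 1·e^(−0) + 3·e^(−0.971910) + 1·e^(−3.37079) = 1.00000 + 1.13508 + 0.0343625 = 2.16944.
⟨E⟩ = 10.0020 meV, ⟨E²⟩ = 213.614 meV².
C_V/k_B = (⟨E²⟩ − ⟨E⟩²)/(kT)² = (213.614 − 100.040)/316.840 = 0.3585.

0.3585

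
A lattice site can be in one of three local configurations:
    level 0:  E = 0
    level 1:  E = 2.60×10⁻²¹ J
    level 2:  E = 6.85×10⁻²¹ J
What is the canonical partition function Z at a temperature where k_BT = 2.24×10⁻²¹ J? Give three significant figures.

Z = 1.36

Eᵢ/kT = 0, 1.1607, 3.0580.
Z = Σ e^(−Eᵢ/kT) = e^(−0) + e^(−1.1607) + e^(−3.0580) = 1.0000 + 0.31327 + 0.046982 = 1.3603.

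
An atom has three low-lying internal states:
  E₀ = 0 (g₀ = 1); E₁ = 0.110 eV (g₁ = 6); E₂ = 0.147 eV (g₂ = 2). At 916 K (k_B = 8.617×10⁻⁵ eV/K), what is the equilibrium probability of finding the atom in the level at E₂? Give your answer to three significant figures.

k_BT = 8.617×10⁻⁵ × 916 K = 0.078932 eV.
Eᵢ/kT = 0, 1.3936, 1.8624.
Z = Σ gᵢe^(−Eᵢ/kT) = 1·e^(−0) + 6·e^(−1.3936) + 2·e^(−1.8624) = 1.0000 + 1.4891 + 0.31060 = 2.7997.
P₂ = g₂ e^(−E₂/kT) / Z = 0.31060/2.7997 = 0.111.

0.111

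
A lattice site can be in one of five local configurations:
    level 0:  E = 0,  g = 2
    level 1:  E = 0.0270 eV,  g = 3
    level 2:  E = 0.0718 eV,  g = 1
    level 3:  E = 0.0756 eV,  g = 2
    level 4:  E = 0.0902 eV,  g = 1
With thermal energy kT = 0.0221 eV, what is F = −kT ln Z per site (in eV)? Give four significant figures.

-0.02432 eV

Eᵢ/kT = 0, 1.22172, 3.24887, 3.42081, 4.08145.
Z = Σ gᵢe^(−Eᵢ/kT) = 2·e^(−0) + 3·e^(−1.22172) + 1·e^(−3.24887) + 2·e^(−3.42081) + 1·e^(−4.08145) = 2.00000 + 0.884168 + 0.0388180 + 0.0653719 + 0.0168830 = 3.00524.
F = −kT ln Z = −0.0221 × ln(3.00524) = −0.0221 × 1.10036 = -0.02432 eV.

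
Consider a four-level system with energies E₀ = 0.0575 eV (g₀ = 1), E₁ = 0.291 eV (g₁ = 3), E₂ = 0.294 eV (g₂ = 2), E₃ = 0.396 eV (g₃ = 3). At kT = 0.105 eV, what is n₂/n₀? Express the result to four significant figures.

0.2103

n₂/n₀ = (g₂/g₀) exp[−(E₂−E₀)/kT] = (2/1) × exp(−(0.2365 eV)/(0.105 eV)) = (2/1) × exp(-2.25238) = 0.2103.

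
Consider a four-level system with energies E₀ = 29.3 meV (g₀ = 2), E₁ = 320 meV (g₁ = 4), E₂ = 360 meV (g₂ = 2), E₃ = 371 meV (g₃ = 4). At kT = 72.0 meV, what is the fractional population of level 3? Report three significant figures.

Eᵢ/kT = 0.40694, 4.4444, 5.0000, 5.1528.
Z = Σ gᵢe^(−Eᵢ/kT) = 2·e^(−0.40694) + 4·e^(−4.4444) + 2·e^(−5.0000) + 4·e^(−5.1528) = 1.3314 + 0.046977 + 0.013476 + 0.023133 = 1.4150.
P₃ = g₃ e^(−E₃/kT) / Z = 0.023133/1.4150 = 0.0163.

0.0163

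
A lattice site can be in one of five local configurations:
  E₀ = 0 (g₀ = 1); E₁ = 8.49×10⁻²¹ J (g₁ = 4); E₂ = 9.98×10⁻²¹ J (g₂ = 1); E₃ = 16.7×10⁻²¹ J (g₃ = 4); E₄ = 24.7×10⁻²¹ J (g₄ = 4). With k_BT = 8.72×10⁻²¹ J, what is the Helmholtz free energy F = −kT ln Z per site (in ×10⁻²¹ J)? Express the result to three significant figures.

Eᵢ/kT = 0, 0.97362, 1.1445, 1.9151, 2.8326.
Z = Σ gᵢe^(−Eᵢ/kT) = 1·e^(−0) + 4·e^(−0.97362) + 1·e^(−1.1445) + 4·e^(−1.9151) + 4·e^(−2.8326) = 1.0000 + 1.5109 + 0.31838 + 0.58931 + 0.23544 = 3.6540.
F = −kT ln Z = −8.72 × ln(3.6540) = −8.72 × 1.2958 = -11.3 ×10⁻²¹ J.

-11.3 ×10⁻²¹ J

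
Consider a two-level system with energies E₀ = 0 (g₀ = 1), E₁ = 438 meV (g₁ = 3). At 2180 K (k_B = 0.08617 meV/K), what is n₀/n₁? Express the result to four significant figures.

3.432

k_BT = 0.08617 × 2180 K = 187.851 meV.
n₀/n₁ = (g₀/g₁) exp[−(E₀−E₁)/kT] = (1/3) × exp(−(-438 meV)/(187.851 meV)) = (1/3) × exp(2.33164) = 3.432.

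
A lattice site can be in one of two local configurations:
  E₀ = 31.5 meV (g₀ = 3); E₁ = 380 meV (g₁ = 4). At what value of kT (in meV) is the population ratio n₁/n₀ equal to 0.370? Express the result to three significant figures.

n₁/n₀ = (g₁/g₀) exp[−(E₁−E₀)/kT] = 0.370.
⇒ (E₁−E₀)/kT = ln((4/3)/0.370) = ln(3.6036) = 1.2819.
kT = 348.5 meV / 1.2819 = 272 meV.

272 meV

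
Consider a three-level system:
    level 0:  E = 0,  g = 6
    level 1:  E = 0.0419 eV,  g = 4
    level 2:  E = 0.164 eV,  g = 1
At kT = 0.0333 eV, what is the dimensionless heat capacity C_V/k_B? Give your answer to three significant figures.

Eᵢ/kT = 0, 1.2583, 4.9249.
Z = Σ gᵢe^(−Eᵢ/kT) = 6·e^(−0) + 4·e^(−1.2583) + 1·e^(−4.9249) = 6.0000 + 1.1365 + 0.0072635 = 7.1438.
⟨E⟩ = 0.0068326 eV, ⟨E²⟩ = 0.00030664 eV².
C_V/k_B = (⟨E²⟩ − ⟨E⟩²)/(kT)² = (0.00030664 − 0.000046684)/0.0011089 = 0.234.

0.234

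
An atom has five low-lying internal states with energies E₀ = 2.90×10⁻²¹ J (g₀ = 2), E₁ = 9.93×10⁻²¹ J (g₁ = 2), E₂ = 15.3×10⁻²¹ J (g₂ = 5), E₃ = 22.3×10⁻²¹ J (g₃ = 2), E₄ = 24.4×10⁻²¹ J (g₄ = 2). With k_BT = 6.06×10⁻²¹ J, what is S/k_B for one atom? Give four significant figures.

Eᵢ/kT = 0.478548, 1.63861, 2.52475, 3.67987, 4.02640.
Z = Σ gᵢe^(−Eᵢ/kT) = 2·e^(−0.478548) + 2·e^(−1.63861) + 5·e^(−2.52475) + 2·e^(−3.67987) + 2·e^(−4.02640) = 1.23937 + 0.388500 + 0.400392 + 0.0504525 + 0.0356769 = 2.11439.
⟨E⟩ = Σ EᵢPᵢ = 7.36552 ×10⁻²¹ J.
S/k_B = ln Z + ⟨E⟩/kT = ln(2.11439) + 7.36552/6.06 = 0.748766 + 1.21543 = 1.964.

1.964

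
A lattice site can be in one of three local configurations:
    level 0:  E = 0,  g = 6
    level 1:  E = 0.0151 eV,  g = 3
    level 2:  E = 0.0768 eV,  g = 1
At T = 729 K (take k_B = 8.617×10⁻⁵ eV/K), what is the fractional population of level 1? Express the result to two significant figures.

0.27

k_BT = 8.617×10⁻⁵ × 729 K = 0.06282 eV.
Eᵢ/kT = 0, 0.2404, 1.223.
Z = Σ gᵢe^(−Eᵢ/kT) = 6·e^(−0) + 3·e^(−0.2404) + 1·e^(−1.223) = 6.000 + 2.359 + 0.2943 = 8.653.
P₁ = g₁ e^(−E₁/kT) / Z = 2.359/8.653 = 0.27.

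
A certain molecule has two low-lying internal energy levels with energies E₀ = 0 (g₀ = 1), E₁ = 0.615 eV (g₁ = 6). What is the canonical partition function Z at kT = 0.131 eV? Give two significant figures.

Z = 1.1

Eᵢ/kT = 0, 4.695.
Z = Σ gᵢe^(−Eᵢ/kT) = 1·e^(−0) + 6·e^(−4.695) = 1.000 + 0.05485 = 1.055.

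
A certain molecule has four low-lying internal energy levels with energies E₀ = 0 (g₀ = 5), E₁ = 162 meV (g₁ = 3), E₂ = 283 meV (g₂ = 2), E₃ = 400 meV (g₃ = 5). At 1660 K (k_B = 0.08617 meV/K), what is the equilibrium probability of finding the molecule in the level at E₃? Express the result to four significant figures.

k_BT = 0.08617 × 1660 K = 143.042 meV.
Eᵢ/kT = 0, 1.13253, 1.97844, 2.79638.
Z = Σ gᵢe^(−Eᵢ/kT) = 5·e^(−0) + 3·e^(−1.13253) + 2·e^(−1.97844) + 5·e^(−2.79638) = 5.00000 + 0.966651 + 0.276570 + 0.305153 = 6.54837.
P₃ = g₃ e^(−E₃/kT) / Z = 0.305153/6.54837 = 0.04660.

0.04660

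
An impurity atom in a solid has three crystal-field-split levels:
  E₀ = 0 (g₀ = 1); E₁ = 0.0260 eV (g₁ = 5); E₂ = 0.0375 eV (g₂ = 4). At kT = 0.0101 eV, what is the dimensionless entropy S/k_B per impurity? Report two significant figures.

1.3

Eᵢ/kT = 0, 2.574, 3.713.
Z = Σ gᵢe^(−Eᵢ/kT) = 1·e^(−0) + 5·e^(−2.574) + 4·e^(−3.713) = 1.000 + 0.3812 + 0.09762 = 1.479.
⟨E⟩ = Σ EᵢPᵢ = 0.009176 eV.
S/k_B = ln Z + ⟨E⟩/kT = ln(1.479) + 0.009176/0.0101 = 0.3914 + 0.9085 = 1.3.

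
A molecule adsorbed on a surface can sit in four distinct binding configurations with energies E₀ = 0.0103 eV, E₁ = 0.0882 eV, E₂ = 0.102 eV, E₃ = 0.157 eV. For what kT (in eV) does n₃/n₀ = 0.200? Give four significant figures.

0.09115 eV

n₃/n₀ = exp[−(E₃−E₀)/kT] = 0.200.
⇒ (E₃−E₀)/kT = ln(1/0.200) = ln(5.00000) = 1.60944.
kT = 0.1467 eV / 1.60944 = 0.09115 eV.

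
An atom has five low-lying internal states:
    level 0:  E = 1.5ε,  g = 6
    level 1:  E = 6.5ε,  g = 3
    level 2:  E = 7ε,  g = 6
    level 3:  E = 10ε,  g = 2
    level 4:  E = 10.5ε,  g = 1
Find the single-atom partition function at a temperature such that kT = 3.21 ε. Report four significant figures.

Eᵢ/kT = 0.467290, 2.02492, 2.18069, 3.11526, 3.27103.
Z = Σ gᵢe^(−Eᵢ/kT) = 6·e^(−0.467290) + 3·e^(−2.02492) + 6·e^(−2.18069) + 2·e^(−3.11526) + 1·e^(−3.27103) = 3.76019 + 0.396013 + 0.677781 + 0.0887339 + 0.0379673 = 4.96069.

Z = 4.961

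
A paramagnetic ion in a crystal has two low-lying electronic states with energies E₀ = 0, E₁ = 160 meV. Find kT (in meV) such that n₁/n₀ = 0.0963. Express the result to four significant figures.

68.37 meV

n₁/n₀ = exp[−(E₁−E₀)/kT] = 0.0963.
⇒ (E₁−E₀)/kT = ln(1/0.0963) = ln(10.3842) = 2.34029.
kT = 160 meV / 2.34029 = 68.37 meV.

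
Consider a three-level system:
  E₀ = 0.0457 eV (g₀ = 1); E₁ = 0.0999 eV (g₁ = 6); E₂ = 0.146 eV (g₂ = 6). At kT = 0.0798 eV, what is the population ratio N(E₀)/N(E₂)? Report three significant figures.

n₀/n₂ = (g₀/g₂) exp[−(E₀−E₂)/kT] = (1/6) × exp(−(-0.1003 eV)/(0.0798 eV)) = (1/6) × exp(1.2569) = 0.586.

0.586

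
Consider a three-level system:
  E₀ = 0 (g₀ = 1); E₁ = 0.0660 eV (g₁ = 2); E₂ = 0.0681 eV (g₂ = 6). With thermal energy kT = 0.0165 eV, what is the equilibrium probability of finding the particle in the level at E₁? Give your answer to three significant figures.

Eᵢ/kT = 0, 4.0000, 4.1273.
Z = Σ gᵢe^(−Eᵢ/kT) = 1·e^(−0) + 2·e^(−4.0000) + 6·e^(−4.1273) = 1.0000 + 0.036631 + 0.096758 = 1.1334.
P₁ = g₁ e^(−E₁/kT) / Z = 0.036631/1.1334 = 0.0323.

0.0323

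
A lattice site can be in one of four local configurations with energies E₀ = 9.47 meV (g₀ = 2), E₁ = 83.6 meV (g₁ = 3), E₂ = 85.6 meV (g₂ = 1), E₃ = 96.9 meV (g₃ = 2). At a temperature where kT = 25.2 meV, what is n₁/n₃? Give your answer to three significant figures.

2.54

n₁/n₃ = (g₁/g₃) exp[−(E₁−E₃)/kT] = (3/2) × exp(−(-13.3 meV)/(25.2 meV)) = (3/2) × exp(0.52778) = 2.54.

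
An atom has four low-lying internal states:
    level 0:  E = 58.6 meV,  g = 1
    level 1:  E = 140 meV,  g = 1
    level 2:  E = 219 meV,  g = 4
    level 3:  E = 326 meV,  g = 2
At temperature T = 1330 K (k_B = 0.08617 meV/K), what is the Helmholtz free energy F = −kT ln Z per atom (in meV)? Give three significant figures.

k_BT = 0.08617 × 1330 K = 114.61 meV.
Eᵢ/kT = 0.51130, 1.2215, 1.9108, 2.8444.
Z = Σ gᵢe^(−Eᵢ/kT) = 1·e^(−0.51130) + 1·e^(−1.2215) + 4·e^(−1.9108) + 2·e^(−2.8444) = 0.59972 + 0.29479 + 0.59185 + 0.11634 = 1.6027.
F = −kT ln Z = −114.61 × ln(1.6027) = −114.61 × 0.47169 = -54.1 meV.

-54.1 meV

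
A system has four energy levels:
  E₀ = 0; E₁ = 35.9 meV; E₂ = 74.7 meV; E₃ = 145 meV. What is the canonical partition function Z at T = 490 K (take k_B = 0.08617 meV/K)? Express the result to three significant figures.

Z = 1.63

k_BT = 0.08617 × 490 K = 42.223 meV.
Eᵢ/kT = 0, 0.85025, 1.7692, 3.4341.
Z = Σ e^(−Eᵢ/kT) = e^(−0) + e^(−0.85025) + e^(−1.7692) + e^(−3.4341) = 1.0000 + 0.42731 + 0.17047 + 0.032254 = 1.6300.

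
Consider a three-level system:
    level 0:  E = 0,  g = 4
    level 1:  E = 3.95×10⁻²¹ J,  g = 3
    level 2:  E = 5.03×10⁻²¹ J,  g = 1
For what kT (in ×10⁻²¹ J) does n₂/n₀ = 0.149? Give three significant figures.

n₂/n₀ = (g₂/g₀) exp[−(E₂−E₀)/kT] = 0.149.
⇒ (E₂−E₀)/kT = ln((1/4)/0.149) = ln(1.6779) = 0.51754.
kT = 5.03 ×10⁻²¹ J / 0.51754 = 9.72 ×10⁻²¹ J.

9.72 ×10⁻²¹ J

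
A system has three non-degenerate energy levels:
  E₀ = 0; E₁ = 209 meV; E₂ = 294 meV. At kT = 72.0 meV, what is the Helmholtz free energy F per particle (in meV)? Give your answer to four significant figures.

Eᵢ/kT = 0, 2.90278, 4.08333.
Z = Σ e^(−Eᵢ/kT) = e^(−0) + e^(−2.90278) + e^(−4.08333) = 1.00000 + 0.0548705 + 0.0168513 = 1.07172.
F = −kT ln Z = −72.0 × ln(1.07172) = −72.0 × 0.0692648 = -4.987 meV.

-4.987 meV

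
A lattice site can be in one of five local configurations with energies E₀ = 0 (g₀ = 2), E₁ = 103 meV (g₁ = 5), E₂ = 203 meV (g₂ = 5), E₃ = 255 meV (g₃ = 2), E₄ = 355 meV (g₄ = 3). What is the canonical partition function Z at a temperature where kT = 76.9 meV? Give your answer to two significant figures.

Eᵢ/kT = 0, 1.339, 2.640, 3.316, 4.616.
Z = Σ gᵢe^(−Eᵢ/kT) = 2·e^(−0) + 5·e^(−1.339) + 5·e^(−2.640) + 2·e^(−3.316) + 3·e^(−4.616) = 2.000 + 1.311 + 0.3568 + 0.07260 + 0.02968 = 3.770.

Z = 3.8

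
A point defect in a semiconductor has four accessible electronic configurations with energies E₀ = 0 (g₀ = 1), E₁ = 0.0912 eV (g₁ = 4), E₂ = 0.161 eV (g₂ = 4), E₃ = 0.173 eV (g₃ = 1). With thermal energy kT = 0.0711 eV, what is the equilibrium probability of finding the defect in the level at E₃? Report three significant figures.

0.0336

Eᵢ/kT = 0, 1.2827, 2.2644, 2.4332.
Z = Σ gᵢe^(−Eᵢ/kT) = 1·e^(−0) + 4·e^(−1.2827) + 4·e^(−2.2644) + 1·e^(−2.4332) = 1.0000 + 1.1092 + 0.41557 + 0.087756 = 2.6125.
P₃ = g₃ e^(−E₃/kT) / Z = 0.087756/2.6125 = 0.0336.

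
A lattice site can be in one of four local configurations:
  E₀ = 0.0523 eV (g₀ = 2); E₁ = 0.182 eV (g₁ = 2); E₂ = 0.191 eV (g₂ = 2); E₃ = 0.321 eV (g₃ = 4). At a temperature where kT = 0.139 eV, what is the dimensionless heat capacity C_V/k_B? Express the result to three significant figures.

0.475

Eᵢ/kT = 0.37626, 1.3094, 1.3741, 2.3094.
Z = Σ gᵢe^(−Eᵢ/kT) = 2·e^(−0.37626) + 2·e^(−1.3094) + 2·e^(−1.3741) + 4·e^(−2.3094) = 1.3728 + 0.53996 + 0.50613 + 0.39728 = 2.8162.
⟨E⟩ = 0.14000 eV, ⟨E²⟩ = 0.028777 eV².
C_V/k_B = (⟨E²⟩ − ⟨E⟩²)/(kT)² = (0.028777 − 0.019600)/0.019321 = 0.475.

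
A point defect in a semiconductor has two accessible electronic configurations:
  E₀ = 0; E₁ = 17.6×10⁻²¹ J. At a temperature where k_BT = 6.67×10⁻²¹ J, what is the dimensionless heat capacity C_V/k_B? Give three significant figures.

Eᵢ/kT = 0, 2.6387.
Z = Σ e^(−Eᵢ/kT) = e^(−0) + e^(−2.6387) = 1.0000 + 0.071454 = 1.0715.
⟨E⟩ = 1.1737, ⟨E²⟩ = 20.657.
C_V/k_B = (⟨E²⟩ − ⟨E⟩²)/(kT)² = (20.657 − 1.3776)/44.489 = 0.433.

0.433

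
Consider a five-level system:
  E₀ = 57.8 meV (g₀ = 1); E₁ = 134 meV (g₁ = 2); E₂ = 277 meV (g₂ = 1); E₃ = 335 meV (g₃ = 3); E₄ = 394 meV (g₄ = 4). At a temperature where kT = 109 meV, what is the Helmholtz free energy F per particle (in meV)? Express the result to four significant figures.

-44.10 meV

Eᵢ/kT = 0.530275, 1.22936, 2.54128, 3.07339, 3.61468.
Z = Σ gᵢe^(−Eᵢ/kT) = 1·e^(−0.530275) + 2·e^(−1.22936) + 1·e^(−2.54128) + 3·e^(−3.07339) + 4·e^(−3.61468) = 0.588443 + 0.584959 + 0.0787655 + 0.138792 + 0.107702 = 1.49866.
F = −kT ln Z = −109 × ln(1.49866) = −109 × 0.404571 = -44.10 meV.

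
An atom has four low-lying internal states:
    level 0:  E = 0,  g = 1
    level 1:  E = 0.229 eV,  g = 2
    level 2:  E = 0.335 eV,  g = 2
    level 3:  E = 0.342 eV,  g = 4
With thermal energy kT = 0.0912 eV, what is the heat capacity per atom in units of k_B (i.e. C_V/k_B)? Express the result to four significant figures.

1.794

Eᵢ/kT = 0, 2.51096, 3.67325, 3.75000.
Z = Σ gᵢe^(−Eᵢ/kT) = 1·e^(−0) + 2·e^(−2.51096) + 2·e^(−3.67325) + 4·e^(−3.75000) = 1.00000 + 0.162381 + 0.0507876 + 0.0940710 = 1.30724.
⟨E⟩ = 0.0660716 eV, ⟨E²⟩ = 0.0192910 eV².
C_V/k_B = (⟨E²⟩ − ⟨E⟩²)/(kT)² = (0.0192910 − 0.00436546)/0.00831744 = 1.794.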